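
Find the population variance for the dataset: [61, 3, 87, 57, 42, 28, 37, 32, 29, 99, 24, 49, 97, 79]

808.3469

Step 1: Compute the mean: (61 + 3 + 87 + 57 + 42 + 28 + 37 + 32 + 29 + 99 + 24 + 49 + 97 + 79) / 14 = 51.7143
Step 2: Compute squared deviations from the mean:
  (61 - 51.7143)^2 = 86.2245
  (3 - 51.7143)^2 = 2373.0816
  (87 - 51.7143)^2 = 1245.0816
  (57 - 51.7143)^2 = 27.9388
  (42 - 51.7143)^2 = 94.3673
  (28 - 51.7143)^2 = 562.3673
  (37 - 51.7143)^2 = 216.5102
  (32 - 51.7143)^2 = 388.6531
  (29 - 51.7143)^2 = 515.9388
  (99 - 51.7143)^2 = 2235.9388
  (24 - 51.7143)^2 = 768.0816
  (49 - 51.7143)^2 = 7.3673
  (97 - 51.7143)^2 = 2050.7959
  (79 - 51.7143)^2 = 744.5102
Step 3: Sum of squared deviations = 11316.8571
Step 4: Population variance = 11316.8571 / 14 = 808.3469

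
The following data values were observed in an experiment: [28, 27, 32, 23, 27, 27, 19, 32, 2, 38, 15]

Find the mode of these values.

27

Step 1: Count the frequency of each value:
  2: appears 1 time(s)
  15: appears 1 time(s)
  19: appears 1 time(s)
  23: appears 1 time(s)
  27: appears 3 time(s)
  28: appears 1 time(s)
  32: appears 2 time(s)
  38: appears 1 time(s)
Step 2: The value 27 appears most frequently (3 times).
Step 3: Mode = 27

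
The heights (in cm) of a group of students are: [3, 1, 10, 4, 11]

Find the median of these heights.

4

Step 1: Sort the data in ascending order: [1, 3, 4, 10, 11]
Step 2: The number of values is n = 5.
Step 3: Since n is odd, the median is the middle value at position 3: 4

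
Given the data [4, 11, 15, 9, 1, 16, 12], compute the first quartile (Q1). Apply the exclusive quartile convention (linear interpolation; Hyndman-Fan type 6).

4

Step 1: Sort the data: [1, 4, 9, 11, 12, 15, 16]
Step 2: n = 7
Step 3: Using the exclusive quartile method:
  Q1 = 4
  Q2 (median) = 11
  Q3 = 15
  IQR = Q3 - Q1 = 15 - 4 = 11
Step 4: Q1 = 4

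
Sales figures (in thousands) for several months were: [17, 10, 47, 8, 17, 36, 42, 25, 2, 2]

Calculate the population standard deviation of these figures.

15.4932

Step 1: Compute the mean: 20.6
Step 2: Sum of squared deviations from the mean: 2400.4
Step 3: Population variance = 2400.4 / 10 = 240.04
Step 4: Standard deviation = sqrt(240.04) = 15.4932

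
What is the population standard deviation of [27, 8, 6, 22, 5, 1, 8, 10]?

8.3432

Step 1: Compute the mean: 10.875
Step 2: Sum of squared deviations from the mean: 556.875
Step 3: Population variance = 556.875 / 8 = 69.6094
Step 4: Standard deviation = sqrt(69.6094) = 8.3432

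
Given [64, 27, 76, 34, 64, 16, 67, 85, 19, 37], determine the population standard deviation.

23.7506

Step 1: Compute the mean: 48.9
Step 2: Sum of squared deviations from the mean: 5640.9
Step 3: Population variance = 5640.9 / 10 = 564.09
Step 4: Standard deviation = sqrt(564.09) = 23.7506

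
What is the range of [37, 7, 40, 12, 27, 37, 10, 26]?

33

Step 1: Identify the maximum value: max = 40
Step 2: Identify the minimum value: min = 7
Step 3: Range = max - min = 40 - 7 = 33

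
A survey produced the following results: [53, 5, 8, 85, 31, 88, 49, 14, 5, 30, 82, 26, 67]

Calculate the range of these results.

83

Step 1: Identify the maximum value: max = 88
Step 2: Identify the minimum value: min = 5
Step 3: Range = max - min = 88 - 5 = 83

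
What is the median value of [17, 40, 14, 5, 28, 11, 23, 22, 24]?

22

Step 1: Sort the data in ascending order: [5, 11, 14, 17, 22, 23, 24, 28, 40]
Step 2: The number of values is n = 9.
Step 3: Since n is odd, the median is the middle value at position 5: 22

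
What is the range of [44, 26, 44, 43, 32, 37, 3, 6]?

41

Step 1: Identify the maximum value: max = 44
Step 2: Identify the minimum value: min = 3
Step 3: Range = max - min = 44 - 3 = 41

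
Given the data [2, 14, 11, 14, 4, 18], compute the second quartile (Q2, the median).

12.5

Step 1: Sort the data: [2, 4, 11, 14, 14, 18]
Step 2: n = 6
Step 3: Q2 is the median. Since n is even, it is the average of the values at positions 3 and 4:
  Q2 = (11 + 14) / 2 = 12.5
Step 4: Q2 = 12.5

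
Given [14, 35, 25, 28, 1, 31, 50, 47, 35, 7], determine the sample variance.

258.0111

Step 1: Compute the mean: (14 + 35 + 25 + 28 + 1 + 31 + 50 + 47 + 35 + 7) / 10 = 27.3
Step 2: Compute squared deviations from the mean:
  (14 - 27.3)^2 = 176.89
  (35 - 27.3)^2 = 59.29
  (25 - 27.3)^2 = 5.29
  (28 - 27.3)^2 = 0.49
  (1 - 27.3)^2 = 691.69
  (31 - 27.3)^2 = 13.69
  (50 - 27.3)^2 = 515.29
  (47 - 27.3)^2 = 388.09
  (35 - 27.3)^2 = 59.29
  (7 - 27.3)^2 = 412.09
Step 3: Sum of squared deviations = 2322.1
Step 4: Sample variance = 2322.1 / 9 = 258.0111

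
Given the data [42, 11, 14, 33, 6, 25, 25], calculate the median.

25

Step 1: Sort the data in ascending order: [6, 11, 14, 25, 25, 33, 42]
Step 2: The number of values is n = 7.
Step 3: Since n is odd, the median is the middle value at position 4: 25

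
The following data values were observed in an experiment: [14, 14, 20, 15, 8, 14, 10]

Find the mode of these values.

14

Step 1: Count the frequency of each value:
  8: appears 1 time(s)
  10: appears 1 time(s)
  14: appears 3 time(s)
  15: appears 1 time(s)
  20: appears 1 time(s)
Step 2: The value 14 appears most frequently (3 times).
Step 3: Mode = 14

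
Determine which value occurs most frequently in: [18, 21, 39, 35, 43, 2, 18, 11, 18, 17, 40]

18

Step 1: Count the frequency of each value:
  2: appears 1 time(s)
  11: appears 1 time(s)
  17: appears 1 time(s)
  18: appears 3 time(s)
  21: appears 1 time(s)
  35: appears 1 time(s)
  39: appears 1 time(s)
  40: appears 1 time(s)
  43: appears 1 time(s)
Step 2: The value 18 appears most frequently (3 times).
Step 3: Mode = 18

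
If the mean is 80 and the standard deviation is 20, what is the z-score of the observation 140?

3

Step 1: Recall the z-score formula: z = (x - mu) / sigma
Step 2: Substitute values: z = (140 - 80) / 20
Step 3: z = 60 / 20 = 3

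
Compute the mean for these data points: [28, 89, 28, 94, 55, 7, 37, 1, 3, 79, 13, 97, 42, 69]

45.8571

Step 1: Sum all values: 28 + 89 + 28 + 94 + 55 + 7 + 37 + 1 + 3 + 79 + 13 + 97 + 42 + 69 = 642
Step 2: Count the number of values: n = 14
Step 3: Mean = sum / n = 642 / 14 = 45.8571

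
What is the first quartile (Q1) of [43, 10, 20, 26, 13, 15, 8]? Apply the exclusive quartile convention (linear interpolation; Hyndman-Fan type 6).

10

Step 1: Sort the data: [8, 10, 13, 15, 20, 26, 43]
Step 2: n = 7
Step 3: Using the exclusive quartile method:
  Q1 = 10
  Q2 (median) = 15
  Q3 = 26
  IQR = Q3 - Q1 = 26 - 10 = 16
Step 4: Q1 = 10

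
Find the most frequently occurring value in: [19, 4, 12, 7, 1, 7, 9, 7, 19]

7

Step 1: Count the frequency of each value:
  1: appears 1 time(s)
  4: appears 1 time(s)
  7: appears 3 time(s)
  9: appears 1 time(s)
  12: appears 1 time(s)
  19: appears 2 time(s)
Step 2: The value 7 appears most frequently (3 times).
Step 3: Mode = 7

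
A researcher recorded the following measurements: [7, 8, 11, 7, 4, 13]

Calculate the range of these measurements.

9

Step 1: Identify the maximum value: max = 13
Step 2: Identify the minimum value: min = 4
Step 3: Range = max - min = 13 - 4 = 9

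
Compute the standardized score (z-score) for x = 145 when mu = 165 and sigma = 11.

-1.8182

Step 1: Recall the z-score formula: z = (x - mu) / sigma
Step 2: Substitute values: z = (145 - 165) / 11
Step 3: z = -20 / 11 = -1.8182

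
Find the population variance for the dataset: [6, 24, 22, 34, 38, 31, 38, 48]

143.1094

Step 1: Compute the mean: (6 + 24 + 22 + 34 + 38 + 31 + 38 + 48) / 8 = 30.125
Step 2: Compute squared deviations from the mean:
  (6 - 30.125)^2 = 582.0156
  (24 - 30.125)^2 = 37.5156
  (22 - 30.125)^2 = 66.0156
  (34 - 30.125)^2 = 15.0156
  (38 - 30.125)^2 = 62.0156
  (31 - 30.125)^2 = 0.7656
  (38 - 30.125)^2 = 62.0156
  (48 - 30.125)^2 = 319.5156
Step 3: Sum of squared deviations = 1144.875
Step 4: Population variance = 1144.875 / 8 = 143.1094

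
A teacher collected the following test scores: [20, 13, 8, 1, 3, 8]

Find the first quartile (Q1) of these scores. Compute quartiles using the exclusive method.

2.5

Step 1: Sort the data: [1, 3, 8, 8, 13, 20]
Step 2: n = 6
Step 3: Using the exclusive quartile method:
  Q1 = 2.5
  Q2 (median) = 8
  Q3 = 14.75
  IQR = Q3 - Q1 = 14.75 - 2.5 = 12.25
Step 4: Q1 = 2.5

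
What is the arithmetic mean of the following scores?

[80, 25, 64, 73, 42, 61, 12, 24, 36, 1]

41.8

Step 1: Sum all values: 80 + 25 + 64 + 73 + 42 + 61 + 12 + 24 + 36 + 1 = 418
Step 2: Count the number of values: n = 10
Step 3: Mean = sum / n = 418 / 10 = 41.8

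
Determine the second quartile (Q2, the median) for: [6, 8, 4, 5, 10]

6

Step 1: Sort the data: [4, 5, 6, 8, 10]
Step 2: n = 5
Step 3: Q2 is the median. Since n is odd, it is the middle value at position 3: 6
Step 4: Q2 = 6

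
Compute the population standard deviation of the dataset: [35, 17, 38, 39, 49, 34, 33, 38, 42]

8.1438

Step 1: Compute the mean: 36.1111
Step 2: Sum of squared deviations from the mean: 596.8889
Step 3: Population variance = 596.8889 / 9 = 66.321
Step 4: Standard deviation = sqrt(66.321) = 8.1438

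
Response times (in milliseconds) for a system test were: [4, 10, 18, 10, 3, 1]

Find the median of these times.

7

Step 1: Sort the data in ascending order: [1, 3, 4, 10, 10, 18]
Step 2: The number of values is n = 6.
Step 3: Since n is even, the median is the average of positions 3 and 4:
  Median = (4 + 10) / 2 = 7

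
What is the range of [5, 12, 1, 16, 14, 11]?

15

Step 1: Identify the maximum value: max = 16
Step 2: Identify the minimum value: min = 1
Step 3: Range = max - min = 16 - 1 = 15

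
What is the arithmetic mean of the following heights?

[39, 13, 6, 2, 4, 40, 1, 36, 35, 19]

19.5

Step 1: Sum all values: 39 + 13 + 6 + 2 + 4 + 40 + 1 + 36 + 35 + 19 = 195
Step 2: Count the number of values: n = 10
Step 3: Mean = sum / n = 195 / 10 = 19.5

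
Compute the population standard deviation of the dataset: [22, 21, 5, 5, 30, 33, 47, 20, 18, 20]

11.8865

Step 1: Compute the mean: 22.1
Step 2: Sum of squared deviations from the mean: 1412.9
Step 3: Population variance = 1412.9 / 10 = 141.29
Step 4: Standard deviation = sqrt(141.29) = 11.8865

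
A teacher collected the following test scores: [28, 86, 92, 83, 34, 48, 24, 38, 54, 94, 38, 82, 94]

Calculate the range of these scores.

70

Step 1: Identify the maximum value: max = 94
Step 2: Identify the minimum value: min = 24
Step 3: Range = max - min = 94 - 24 = 70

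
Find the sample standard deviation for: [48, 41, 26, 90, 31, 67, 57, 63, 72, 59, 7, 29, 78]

23.7049

Step 1: Compute the mean: 51.3846
Step 2: Sum of squared deviations from the mean: 6743.0769
Step 3: Sample variance = 6743.0769 / 12 = 561.9231
Step 4: Standard deviation = sqrt(561.9231) = 23.7049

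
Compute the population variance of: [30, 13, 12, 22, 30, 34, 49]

142.4082

Step 1: Compute the mean: (30 + 13 + 12 + 22 + 30 + 34 + 49) / 7 = 27.1429
Step 2: Compute squared deviations from the mean:
  (30 - 27.1429)^2 = 8.1633
  (13 - 27.1429)^2 = 200.0204
  (12 - 27.1429)^2 = 229.3061
  (22 - 27.1429)^2 = 26.449
  (30 - 27.1429)^2 = 8.1633
  (34 - 27.1429)^2 = 47.0204
  (49 - 27.1429)^2 = 477.7347
Step 3: Sum of squared deviations = 996.8571
Step 4: Population variance = 996.8571 / 7 = 142.4082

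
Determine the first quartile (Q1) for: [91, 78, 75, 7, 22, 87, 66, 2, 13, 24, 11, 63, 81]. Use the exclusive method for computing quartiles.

12

Step 1: Sort the data: [2, 7, 11, 13, 22, 24, 63, 66, 75, 78, 81, 87, 91]
Step 2: n = 13
Step 3: Using the exclusive quartile method:
  Q1 = 12
  Q2 (median) = 63
  Q3 = 79.5
  IQR = Q3 - Q1 = 79.5 - 12 = 67.5
Step 4: Q1 = 12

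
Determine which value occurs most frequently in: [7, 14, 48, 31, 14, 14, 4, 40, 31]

14

Step 1: Count the frequency of each value:
  4: appears 1 time(s)
  7: appears 1 time(s)
  14: appears 3 time(s)
  31: appears 2 time(s)
  40: appears 1 time(s)
  48: appears 1 time(s)
Step 2: The value 14 appears most frequently (3 times).
Step 3: Mode = 14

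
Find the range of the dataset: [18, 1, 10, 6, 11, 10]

17

Step 1: Identify the maximum value: max = 18
Step 2: Identify the minimum value: min = 1
Step 3: Range = max - min = 18 - 1 = 17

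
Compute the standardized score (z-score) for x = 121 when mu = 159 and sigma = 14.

-2.7143

Step 1: Recall the z-score formula: z = (x - mu) / sigma
Step 2: Substitute values: z = (121 - 159) / 14
Step 3: z = -38 / 14 = -2.7143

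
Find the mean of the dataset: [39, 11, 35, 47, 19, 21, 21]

27.5714

Step 1: Sum all values: 39 + 11 + 35 + 47 + 19 + 21 + 21 = 193
Step 2: Count the number of values: n = 7
Step 3: Mean = sum / n = 193 / 7 = 27.5714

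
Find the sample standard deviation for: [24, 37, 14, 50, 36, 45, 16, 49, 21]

14.0811

Step 1: Compute the mean: 32.4444
Step 2: Sum of squared deviations from the mean: 1586.2222
Step 3: Sample variance = 1586.2222 / 8 = 198.2778
Step 4: Standard deviation = sqrt(198.2778) = 14.0811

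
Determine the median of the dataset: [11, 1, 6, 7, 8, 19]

7.5

Step 1: Sort the data in ascending order: [1, 6, 7, 8, 11, 19]
Step 2: The number of values is n = 6.
Step 3: Since n is even, the median is the average of positions 3 and 4:
  Median = (7 + 8) / 2 = 7.5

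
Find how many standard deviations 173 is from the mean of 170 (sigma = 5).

0.6

Step 1: Recall the z-score formula: z = (x - mu) / sigma
Step 2: Substitute values: z = (173 - 170) / 5
Step 3: z = 3 / 5 = 0.6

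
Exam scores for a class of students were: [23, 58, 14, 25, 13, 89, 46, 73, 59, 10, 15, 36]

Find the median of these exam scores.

30.5

Step 1: Sort the data in ascending order: [10, 13, 14, 15, 23, 25, 36, 46, 58, 59, 73, 89]
Step 2: The number of values is n = 12.
Step 3: Since n is even, the median is the average of positions 6 and 7:
  Median = (25 + 36) / 2 = 30.5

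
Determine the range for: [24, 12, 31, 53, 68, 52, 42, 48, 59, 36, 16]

56

Step 1: Identify the maximum value: max = 68
Step 2: Identify the minimum value: min = 12
Step 3: Range = max - min = 68 - 12 = 56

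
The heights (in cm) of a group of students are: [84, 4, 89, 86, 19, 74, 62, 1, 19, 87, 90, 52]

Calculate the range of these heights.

89

Step 1: Identify the maximum value: max = 90
Step 2: Identify the minimum value: min = 1
Step 3: Range = max - min = 90 - 1 = 89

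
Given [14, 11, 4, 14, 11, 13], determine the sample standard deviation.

3.7639

Step 1: Compute the mean: 11.1667
Step 2: Sum of squared deviations from the mean: 70.8333
Step 3: Sample variance = 70.8333 / 5 = 14.1667
Step 4: Standard deviation = sqrt(14.1667) = 3.7639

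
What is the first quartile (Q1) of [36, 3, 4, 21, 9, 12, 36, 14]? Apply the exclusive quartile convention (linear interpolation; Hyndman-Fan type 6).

5.25

Step 1: Sort the data: [3, 4, 9, 12, 14, 21, 36, 36]
Step 2: n = 8
Step 3: Using the exclusive quartile method:
  Q1 = 5.25
  Q2 (median) = 13
  Q3 = 32.25
  IQR = Q3 - Q1 = 32.25 - 5.25 = 27
Step 4: Q1 = 5.25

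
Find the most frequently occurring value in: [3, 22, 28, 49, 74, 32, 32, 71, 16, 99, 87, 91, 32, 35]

32

Step 1: Count the frequency of each value:
  3: appears 1 time(s)
  16: appears 1 time(s)
  22: appears 1 time(s)
  28: appears 1 time(s)
  32: appears 3 time(s)
  35: appears 1 time(s)
  49: appears 1 time(s)
  71: appears 1 time(s)
  74: appears 1 time(s)
  87: appears 1 time(s)
  91: appears 1 time(s)
  99: appears 1 time(s)
Step 2: The value 32 appears most frequently (3 times).
Step 3: Mode = 32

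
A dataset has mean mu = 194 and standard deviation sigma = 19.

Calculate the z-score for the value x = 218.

1.2632

Step 1: Recall the z-score formula: z = (x - mu) / sigma
Step 2: Substitute values: z = (218 - 194) / 19
Step 3: z = 24 / 19 = 1.2632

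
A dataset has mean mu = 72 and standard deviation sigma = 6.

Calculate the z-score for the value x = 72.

0

Step 1: Recall the z-score formula: z = (x - mu) / sigma
Step 2: Substitute values: z = (72 - 72) / 6
Step 3: z = 0 / 6 = 0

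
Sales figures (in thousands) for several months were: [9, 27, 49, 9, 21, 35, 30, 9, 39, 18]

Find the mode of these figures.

9

Step 1: Count the frequency of each value:
  9: appears 3 time(s)
  18: appears 1 time(s)
  21: appears 1 time(s)
  27: appears 1 time(s)
  30: appears 1 time(s)
  35: appears 1 time(s)
  39: appears 1 time(s)
  49: appears 1 time(s)
Step 2: The value 9 appears most frequently (3 times).
Step 3: Mode = 9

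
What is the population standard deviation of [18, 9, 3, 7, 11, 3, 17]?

5.6243

Step 1: Compute the mean: 9.7143
Step 2: Sum of squared deviations from the mean: 221.4286
Step 3: Population variance = 221.4286 / 7 = 31.6327
Step 4: Standard deviation = sqrt(31.6327) = 5.6243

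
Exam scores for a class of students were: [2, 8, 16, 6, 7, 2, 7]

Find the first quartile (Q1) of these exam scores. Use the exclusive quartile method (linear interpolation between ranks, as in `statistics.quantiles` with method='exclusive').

2

Step 1: Sort the data: [2, 2, 6, 7, 7, 8, 16]
Step 2: n = 7
Step 3: Using the exclusive quartile method:
  Q1 = 2
  Q2 (median) = 7
  Q3 = 8
  IQR = Q3 - Q1 = 8 - 2 = 6
Step 4: Q1 = 2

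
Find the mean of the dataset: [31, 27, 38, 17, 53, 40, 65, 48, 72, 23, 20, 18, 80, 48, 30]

40.6667

Step 1: Sum all values: 31 + 27 + 38 + 17 + 53 + 40 + 65 + 48 + 72 + 23 + 20 + 18 + 80 + 48 + 30 = 610
Step 2: Count the number of values: n = 15
Step 3: Mean = sum / n = 610 / 15 = 40.6667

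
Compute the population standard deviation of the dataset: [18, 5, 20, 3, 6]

7.1162

Step 1: Compute the mean: 10.4
Step 2: Sum of squared deviations from the mean: 253.2
Step 3: Population variance = 253.2 / 5 = 50.64
Step 4: Standard deviation = sqrt(50.64) = 7.1162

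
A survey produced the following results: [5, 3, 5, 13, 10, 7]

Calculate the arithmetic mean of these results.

7.1667

Step 1: Sum all values: 5 + 3 + 5 + 13 + 10 + 7 = 43
Step 2: Count the number of values: n = 6
Step 3: Mean = sum / n = 43 / 6 = 7.1667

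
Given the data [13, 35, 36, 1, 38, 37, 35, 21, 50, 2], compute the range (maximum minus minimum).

49

Step 1: Identify the maximum value: max = 50
Step 2: Identify the minimum value: min = 1
Step 3: Range = max - min = 50 - 1 = 49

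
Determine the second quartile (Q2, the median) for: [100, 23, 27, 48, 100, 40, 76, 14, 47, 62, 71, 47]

47.5

Step 1: Sort the data: [14, 23, 27, 40, 47, 47, 48, 62, 71, 76, 100, 100]
Step 2: n = 12
Step 3: Q2 is the median. Since n is even, it is the average of the values at positions 6 and 7:
  Q2 = (47 + 48) / 2 = 47.5
Step 4: Q2 = 47.5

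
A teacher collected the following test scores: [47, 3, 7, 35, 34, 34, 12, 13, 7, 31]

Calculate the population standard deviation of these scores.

14.6769

Step 1: Compute the mean: 22.3
Step 2: Sum of squared deviations from the mean: 2154.1
Step 3: Population variance = 2154.1 / 10 = 215.41
Step 4: Standard deviation = sqrt(215.41) = 14.6769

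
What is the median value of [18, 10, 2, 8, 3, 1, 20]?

8

Step 1: Sort the data in ascending order: [1, 2, 3, 8, 10, 18, 20]
Step 2: The number of values is n = 7.
Step 3: Since n is odd, the median is the middle value at position 4: 8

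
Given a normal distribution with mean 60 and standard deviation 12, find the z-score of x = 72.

1

Step 1: Recall the z-score formula: z = (x - mu) / sigma
Step 2: Substitute values: z = (72 - 60) / 12
Step 3: z = 12 / 12 = 1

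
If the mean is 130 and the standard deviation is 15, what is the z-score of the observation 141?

0.7333

Step 1: Recall the z-score formula: z = (x - mu) / sigma
Step 2: Substitute values: z = (141 - 130) / 15
Step 3: z = 11 / 15 = 0.7333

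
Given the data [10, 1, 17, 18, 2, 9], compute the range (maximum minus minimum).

17

Step 1: Identify the maximum value: max = 18
Step 2: Identify the minimum value: min = 1
Step 3: Range = max - min = 18 - 1 = 17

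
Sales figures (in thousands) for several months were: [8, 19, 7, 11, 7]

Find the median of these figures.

8

Step 1: Sort the data in ascending order: [7, 7, 8, 11, 19]
Step 2: The number of values is n = 5.
Step 3: Since n is odd, the median is the middle value at position 3: 8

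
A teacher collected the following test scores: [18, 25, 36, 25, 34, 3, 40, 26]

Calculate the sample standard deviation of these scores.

11.6795

Step 1: Compute the mean: 25.875
Step 2: Sum of squared deviations from the mean: 954.875
Step 3: Sample variance = 954.875 / 7 = 136.4107
Step 4: Standard deviation = sqrt(136.4107) = 11.6795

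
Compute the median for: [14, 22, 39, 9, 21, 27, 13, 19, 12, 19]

19

Step 1: Sort the data in ascending order: [9, 12, 13, 14, 19, 19, 21, 22, 27, 39]
Step 2: The number of values is n = 10.
Step 3: Since n is even, the median is the average of positions 5 and 6:
  Median = (19 + 19) / 2 = 19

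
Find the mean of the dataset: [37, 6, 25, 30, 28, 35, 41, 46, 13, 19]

28

Step 1: Sum all values: 37 + 6 + 25 + 30 + 28 + 35 + 41 + 46 + 13 + 19 = 280
Step 2: Count the number of values: n = 10
Step 3: Mean = sum / n = 280 / 10 = 28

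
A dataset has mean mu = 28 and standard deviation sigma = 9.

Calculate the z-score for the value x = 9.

-2.1111

Step 1: Recall the z-score formula: z = (x - mu) / sigma
Step 2: Substitute values: z = (9 - 28) / 9
Step 3: z = -19 / 9 = -2.1111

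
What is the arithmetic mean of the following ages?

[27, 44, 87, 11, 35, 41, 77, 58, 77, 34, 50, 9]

45.8333

Step 1: Sum all values: 27 + 44 + 87 + 11 + 35 + 41 + 77 + 58 + 77 + 34 + 50 + 9 = 550
Step 2: Count the number of values: n = 12
Step 3: Mean = sum / n = 550 / 12 = 45.8333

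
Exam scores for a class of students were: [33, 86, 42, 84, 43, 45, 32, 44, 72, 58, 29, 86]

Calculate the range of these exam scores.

57

Step 1: Identify the maximum value: max = 86
Step 2: Identify the minimum value: min = 29
Step 3: Range = max - min = 86 - 29 = 57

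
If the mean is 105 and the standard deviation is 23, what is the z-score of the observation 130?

1.087

Step 1: Recall the z-score formula: z = (x - mu) / sigma
Step 2: Substitute values: z = (130 - 105) / 23
Step 3: z = 25 / 23 = 1.087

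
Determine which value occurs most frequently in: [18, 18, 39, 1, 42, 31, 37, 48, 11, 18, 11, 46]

18

Step 1: Count the frequency of each value:
  1: appears 1 time(s)
  11: appears 2 time(s)
  18: appears 3 time(s)
  31: appears 1 time(s)
  37: appears 1 time(s)
  39: appears 1 time(s)
  42: appears 1 time(s)
  46: appears 1 time(s)
  48: appears 1 time(s)
Step 2: The value 18 appears most frequently (3 times).
Step 3: Mode = 18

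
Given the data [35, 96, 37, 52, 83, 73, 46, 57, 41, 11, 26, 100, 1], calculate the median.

46

Step 1: Sort the data in ascending order: [1, 11, 26, 35, 37, 41, 46, 52, 57, 73, 83, 96, 100]
Step 2: The number of values is n = 13.
Step 3: Since n is odd, the median is the middle value at position 7: 46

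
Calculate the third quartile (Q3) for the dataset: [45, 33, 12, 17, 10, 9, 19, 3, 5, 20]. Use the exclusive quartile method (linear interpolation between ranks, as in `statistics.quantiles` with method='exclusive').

23.25

Step 1: Sort the data: [3, 5, 9, 10, 12, 17, 19, 20, 33, 45]
Step 2: n = 10
Step 3: Using the exclusive quartile method:
  Q1 = 8
  Q2 (median) = 14.5
  Q3 = 23.25
  IQR = Q3 - Q1 = 23.25 - 8 = 15.25
Step 4: Q3 = 23.25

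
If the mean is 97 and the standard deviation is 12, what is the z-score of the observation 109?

1

Step 1: Recall the z-score formula: z = (x - mu) / sigma
Step 2: Substitute values: z = (109 - 97) / 12
Step 3: z = 12 / 12 = 1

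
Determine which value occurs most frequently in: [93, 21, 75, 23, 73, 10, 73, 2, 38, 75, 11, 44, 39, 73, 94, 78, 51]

73

Step 1: Count the frequency of each value:
  2: appears 1 time(s)
  10: appears 1 time(s)
  11: appears 1 time(s)
  21: appears 1 time(s)
  23: appears 1 time(s)
  38: appears 1 time(s)
  39: appears 1 time(s)
  44: appears 1 time(s)
  51: appears 1 time(s)
  73: appears 3 time(s)
  75: appears 2 time(s)
  78: appears 1 time(s)
  93: appears 1 time(s)
  94: appears 1 time(s)
Step 2: The value 73 appears most frequently (3 times).
Step 3: Mode = 73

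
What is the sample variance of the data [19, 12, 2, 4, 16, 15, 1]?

54.4762

Step 1: Compute the mean: (19 + 12 + 2 + 4 + 16 + 15 + 1) / 7 = 9.8571
Step 2: Compute squared deviations from the mean:
  (19 - 9.8571)^2 = 83.5918
  (12 - 9.8571)^2 = 4.5918
  (2 - 9.8571)^2 = 61.7347
  (4 - 9.8571)^2 = 34.3061
  (16 - 9.8571)^2 = 37.7347
  (15 - 9.8571)^2 = 26.449
  (1 - 9.8571)^2 = 78.449
Step 3: Sum of squared deviations = 326.8571
Step 4: Sample variance = 326.8571 / 6 = 54.4762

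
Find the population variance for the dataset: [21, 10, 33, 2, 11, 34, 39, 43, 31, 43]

196.21

Step 1: Compute the mean: (21 + 10 + 33 + 2 + 11 + 34 + 39 + 43 + 31 + 43) / 10 = 26.7
Step 2: Compute squared deviations from the mean:
  (21 - 26.7)^2 = 32.49
  (10 - 26.7)^2 = 278.89
  (33 - 26.7)^2 = 39.69
  (2 - 26.7)^2 = 610.09
  (11 - 26.7)^2 = 246.49
  (34 - 26.7)^2 = 53.29
  (39 - 26.7)^2 = 151.29
  (43 - 26.7)^2 = 265.69
  (31 - 26.7)^2 = 18.49
  (43 - 26.7)^2 = 265.69
Step 3: Sum of squared deviations = 1962.1
Step 4: Population variance = 1962.1 / 10 = 196.21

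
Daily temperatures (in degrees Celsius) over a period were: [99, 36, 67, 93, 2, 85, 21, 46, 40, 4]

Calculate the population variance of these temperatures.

1133.21

Step 1: Compute the mean: (99 + 36 + 67 + 93 + 2 + 85 + 21 + 46 + 40 + 4) / 10 = 49.3
Step 2: Compute squared deviations from the mean:
  (99 - 49.3)^2 = 2470.09
  (36 - 49.3)^2 = 176.89
  (67 - 49.3)^2 = 313.29
  (93 - 49.3)^2 = 1909.69
  (2 - 49.3)^2 = 2237.29
  (85 - 49.3)^2 = 1274.49
  (21 - 49.3)^2 = 800.89
  (46 - 49.3)^2 = 10.89
  (40 - 49.3)^2 = 86.49
  (4 - 49.3)^2 = 2052.09
Step 3: Sum of squared deviations = 11332.1
Step 4: Population variance = 11332.1 / 10 = 1133.21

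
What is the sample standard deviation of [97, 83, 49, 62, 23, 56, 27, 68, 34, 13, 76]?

26.89

Step 1: Compute the mean: 53.4545
Step 2: Sum of squared deviations from the mean: 7230.7273
Step 3: Sample variance = 7230.7273 / 10 = 723.0727
Step 4: Standard deviation = sqrt(723.0727) = 26.89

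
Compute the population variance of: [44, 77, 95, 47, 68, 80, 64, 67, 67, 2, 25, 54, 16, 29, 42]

623.6267

Step 1: Compute the mean: (44 + 77 + 95 + 47 + 68 + 80 + 64 + 67 + 67 + 2 + 25 + 54 + 16 + 29 + 42) / 15 = 51.8
Step 2: Compute squared deviations from the mean:
  (44 - 51.8)^2 = 60.84
  (77 - 51.8)^2 = 635.04
  (95 - 51.8)^2 = 1866.24
  (47 - 51.8)^2 = 23.04
  (68 - 51.8)^2 = 262.44
  (80 - 51.8)^2 = 795.24
  (64 - 51.8)^2 = 148.84
  (67 - 51.8)^2 = 231.04
  (67 - 51.8)^2 = 231.04
  (2 - 51.8)^2 = 2480.04
  (25 - 51.8)^2 = 718.24
  (54 - 51.8)^2 = 4.84
  (16 - 51.8)^2 = 1281.64
  (29 - 51.8)^2 = 519.84
  (42 - 51.8)^2 = 96.04
Step 3: Sum of squared deviations = 9354.4
Step 4: Population variance = 9354.4 / 15 = 623.6267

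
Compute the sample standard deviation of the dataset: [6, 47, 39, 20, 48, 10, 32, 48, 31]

16.146

Step 1: Compute the mean: 31.2222
Step 2: Sum of squared deviations from the mean: 2085.5556
Step 3: Sample variance = 2085.5556 / 8 = 260.6944
Step 4: Standard deviation = sqrt(260.6944) = 16.146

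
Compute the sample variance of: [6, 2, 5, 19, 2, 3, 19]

58.6667

Step 1: Compute the mean: (6 + 2 + 5 + 19 + 2 + 3 + 19) / 7 = 8
Step 2: Compute squared deviations from the mean:
  (6 - 8)^2 = 4
  (2 - 8)^2 = 36
  (5 - 8)^2 = 9
  (19 - 8)^2 = 121
  (2 - 8)^2 = 36
  (3 - 8)^2 = 25
  (19 - 8)^2 = 121
Step 3: Sum of squared deviations = 352
Step 4: Sample variance = 352 / 6 = 58.6667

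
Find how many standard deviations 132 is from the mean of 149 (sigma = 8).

-2.125

Step 1: Recall the z-score formula: z = (x - mu) / sigma
Step 2: Substitute values: z = (132 - 149) / 8
Step 3: z = -17 / 8 = -2.125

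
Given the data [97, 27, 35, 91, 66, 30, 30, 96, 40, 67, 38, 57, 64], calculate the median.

57

Step 1: Sort the data in ascending order: [27, 30, 30, 35, 38, 40, 57, 64, 66, 67, 91, 96, 97]
Step 2: The number of values is n = 13.
Step 3: Since n is odd, the median is the middle value at position 7: 57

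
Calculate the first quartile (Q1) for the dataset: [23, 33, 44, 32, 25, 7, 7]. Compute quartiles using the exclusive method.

7

Step 1: Sort the data: [7, 7, 23, 25, 32, 33, 44]
Step 2: n = 7
Step 3: Using the exclusive quartile method:
  Q1 = 7
  Q2 (median) = 25
  Q3 = 33
  IQR = Q3 - Q1 = 33 - 7 = 26
Step 4: Q1 = 7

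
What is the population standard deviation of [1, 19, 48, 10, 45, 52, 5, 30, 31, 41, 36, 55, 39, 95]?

23.2507

Step 1: Compute the mean: 36.2143
Step 2: Sum of squared deviations from the mean: 7568.3571
Step 3: Population variance = 7568.3571 / 14 = 540.5969
Step 4: Standard deviation = sqrt(540.5969) = 23.2507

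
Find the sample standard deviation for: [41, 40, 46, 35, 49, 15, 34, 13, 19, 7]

15.0662

Step 1: Compute the mean: 29.9
Step 2: Sum of squared deviations from the mean: 2042.9
Step 3: Sample variance = 2042.9 / 9 = 226.9889
Step 4: Standard deviation = sqrt(226.9889) = 15.0662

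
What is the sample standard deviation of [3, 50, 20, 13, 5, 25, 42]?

17.9151

Step 1: Compute the mean: 22.5714
Step 2: Sum of squared deviations from the mean: 1925.7143
Step 3: Sample variance = 1925.7143 / 6 = 320.9524
Step 4: Standard deviation = sqrt(320.9524) = 17.9151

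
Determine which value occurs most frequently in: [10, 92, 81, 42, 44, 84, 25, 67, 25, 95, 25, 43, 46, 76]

25

Step 1: Count the frequency of each value:
  10: appears 1 time(s)
  25: appears 3 time(s)
  42: appears 1 time(s)
  43: appears 1 time(s)
  44: appears 1 time(s)
  46: appears 1 time(s)
  67: appears 1 time(s)
  76: appears 1 time(s)
  81: appears 1 time(s)
  84: appears 1 time(s)
  92: appears 1 time(s)
  95: appears 1 time(s)
Step 2: The value 25 appears most frequently (3 times).
Step 3: Mode = 25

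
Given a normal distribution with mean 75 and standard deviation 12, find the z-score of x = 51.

-2

Step 1: Recall the z-score formula: z = (x - mu) / sigma
Step 2: Substitute values: z = (51 - 75) / 12
Step 3: z = -24 / 12 = -2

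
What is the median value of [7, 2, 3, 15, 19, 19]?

11

Step 1: Sort the data in ascending order: [2, 3, 7, 15, 19, 19]
Step 2: The number of values is n = 6.
Step 3: Since n is even, the median is the average of positions 3 and 4:
  Median = (7 + 15) / 2 = 11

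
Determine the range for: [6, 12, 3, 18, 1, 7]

17

Step 1: Identify the maximum value: max = 18
Step 2: Identify the minimum value: min = 1
Step 3: Range = max - min = 18 - 1 = 17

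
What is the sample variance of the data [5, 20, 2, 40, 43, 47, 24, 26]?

283.2679

Step 1: Compute the mean: (5 + 20 + 2 + 40 + 43 + 47 + 24 + 26) / 8 = 25.875
Step 2: Compute squared deviations from the mean:
  (5 - 25.875)^2 = 435.7656
  (20 - 25.875)^2 = 34.5156
  (2 - 25.875)^2 = 570.0156
  (40 - 25.875)^2 = 199.5156
  (43 - 25.875)^2 = 293.2656
  (47 - 25.875)^2 = 446.2656
  (24 - 25.875)^2 = 3.5156
  (26 - 25.875)^2 = 0.0156
Step 3: Sum of squared deviations = 1982.875
Step 4: Sample variance = 1982.875 / 7 = 283.2679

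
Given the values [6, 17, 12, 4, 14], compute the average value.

10.6

Step 1: Sum all values: 6 + 17 + 12 + 4 + 14 = 53
Step 2: Count the number of values: n = 5
Step 3: Mean = sum / n = 53 / 5 = 10.6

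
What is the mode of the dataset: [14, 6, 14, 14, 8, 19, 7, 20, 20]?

14

Step 1: Count the frequency of each value:
  6: appears 1 time(s)
  7: appears 1 time(s)
  8: appears 1 time(s)
  14: appears 3 time(s)
  19: appears 1 time(s)
  20: appears 2 time(s)
Step 2: The value 14 appears most frequently (3 times).
Step 3: Mode = 14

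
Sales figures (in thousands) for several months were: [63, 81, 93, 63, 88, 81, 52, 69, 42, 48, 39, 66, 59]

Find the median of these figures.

63

Step 1: Sort the data in ascending order: [39, 42, 48, 52, 59, 63, 63, 66, 69, 81, 81, 88, 93]
Step 2: The number of values is n = 13.
Step 3: Since n is odd, the median is the middle value at position 7: 63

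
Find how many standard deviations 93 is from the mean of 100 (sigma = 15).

-0.4667

Step 1: Recall the z-score formula: z = (x - mu) / sigma
Step 2: Substitute values: z = (93 - 100) / 15
Step 3: z = -7 / 15 = -0.4667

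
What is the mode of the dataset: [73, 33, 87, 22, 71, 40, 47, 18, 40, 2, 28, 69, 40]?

40

Step 1: Count the frequency of each value:
  2: appears 1 time(s)
  18: appears 1 time(s)
  22: appears 1 time(s)
  28: appears 1 time(s)
  33: appears 1 time(s)
  40: appears 3 time(s)
  47: appears 1 time(s)
  69: appears 1 time(s)
  71: appears 1 time(s)
  73: appears 1 time(s)
  87: appears 1 time(s)
Step 2: The value 40 appears most frequently (3 times).
Step 3: Mode = 40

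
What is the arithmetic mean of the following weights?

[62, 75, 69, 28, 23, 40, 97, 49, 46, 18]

50.7

Step 1: Sum all values: 62 + 75 + 69 + 28 + 23 + 40 + 97 + 49 + 46 + 18 = 507
Step 2: Count the number of values: n = 10
Step 3: Mean = sum / n = 507 / 10 = 50.7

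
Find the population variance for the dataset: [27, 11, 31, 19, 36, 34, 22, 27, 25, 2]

99.04

Step 1: Compute the mean: (27 + 11 + 31 + 19 + 36 + 34 + 22 + 27 + 25 + 2) / 10 = 23.4
Step 2: Compute squared deviations from the mean:
  (27 - 23.4)^2 = 12.96
  (11 - 23.4)^2 = 153.76
  (31 - 23.4)^2 = 57.76
  (19 - 23.4)^2 = 19.36
  (36 - 23.4)^2 = 158.76
  (34 - 23.4)^2 = 112.36
  (22 - 23.4)^2 = 1.96
  (27 - 23.4)^2 = 12.96
  (25 - 23.4)^2 = 2.56
  (2 - 23.4)^2 = 457.96
Step 3: Sum of squared deviations = 990.4
Step 4: Population variance = 990.4 / 10 = 99.04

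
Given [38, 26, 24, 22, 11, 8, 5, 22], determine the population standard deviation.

10.198

Step 1: Compute the mean: 19.5
Step 2: Sum of squared deviations from the mean: 832
Step 3: Population variance = 832 / 8 = 104
Step 4: Standard deviation = sqrt(104) = 10.198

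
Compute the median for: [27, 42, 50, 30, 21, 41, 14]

30

Step 1: Sort the data in ascending order: [14, 21, 27, 30, 41, 42, 50]
Step 2: The number of values is n = 7.
Step 3: Since n is odd, the median is the middle value at position 4: 30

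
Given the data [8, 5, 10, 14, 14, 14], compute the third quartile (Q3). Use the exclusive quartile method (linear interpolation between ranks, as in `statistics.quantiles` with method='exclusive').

14

Step 1: Sort the data: [5, 8, 10, 14, 14, 14]
Step 2: n = 6
Step 3: Using the exclusive quartile method:
  Q1 = 7.25
  Q2 (median) = 12
  Q3 = 14
  IQR = Q3 - Q1 = 14 - 7.25 = 6.75
Step 4: Q3 = 14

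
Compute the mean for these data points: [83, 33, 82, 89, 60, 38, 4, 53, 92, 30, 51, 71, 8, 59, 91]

56.2667

Step 1: Sum all values: 83 + 33 + 82 + 89 + 60 + 38 + 4 + 53 + 92 + 30 + 51 + 71 + 8 + 59 + 91 = 844
Step 2: Count the number of values: n = 15
Step 3: Mean = sum / n = 844 / 15 = 56.2667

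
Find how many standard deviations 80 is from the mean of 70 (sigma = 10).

1

Step 1: Recall the z-score formula: z = (x - mu) / sigma
Step 2: Substitute values: z = (80 - 70) / 10
Step 3: z = 10 / 10 = 1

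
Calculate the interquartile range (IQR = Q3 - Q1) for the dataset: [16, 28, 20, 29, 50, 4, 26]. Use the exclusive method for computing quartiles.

13

Step 1: Sort the data: [4, 16, 20, 26, 28, 29, 50]
Step 2: n = 7
Step 3: Using the exclusive quartile method:
  Q1 = 16
  Q2 (median) = 26
  Q3 = 29
  IQR = Q3 - Q1 = 29 - 16 = 13
Step 4: IQR = 13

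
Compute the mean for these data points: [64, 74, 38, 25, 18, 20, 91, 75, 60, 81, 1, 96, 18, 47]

50.5714

Step 1: Sum all values: 64 + 74 + 38 + 25 + 18 + 20 + 91 + 75 + 60 + 81 + 1 + 96 + 18 + 47 = 708
Step 2: Count the number of values: n = 14
Step 3: Mean = sum / n = 708 / 14 = 50.5714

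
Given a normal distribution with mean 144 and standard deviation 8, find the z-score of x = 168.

3

Step 1: Recall the z-score formula: z = (x - mu) / sigma
Step 2: Substitute values: z = (168 - 144) / 8
Step 3: z = 24 / 8 = 3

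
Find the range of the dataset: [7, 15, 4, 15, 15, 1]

14

Step 1: Identify the maximum value: max = 15
Step 2: Identify the minimum value: min = 1
Step 3: Range = max - min = 15 - 1 = 14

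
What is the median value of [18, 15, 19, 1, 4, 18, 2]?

15

Step 1: Sort the data in ascending order: [1, 2, 4, 15, 18, 18, 19]
Step 2: The number of values is n = 7.
Step 3: Since n is odd, the median is the middle value at position 4: 15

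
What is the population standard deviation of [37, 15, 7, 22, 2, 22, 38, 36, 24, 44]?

13.2895

Step 1: Compute the mean: 24.7
Step 2: Sum of squared deviations from the mean: 1766.1
Step 3: Population variance = 1766.1 / 10 = 176.61
Step 4: Standard deviation = sqrt(176.61) = 13.2895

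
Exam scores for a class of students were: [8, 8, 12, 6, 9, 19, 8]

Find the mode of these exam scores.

8

Step 1: Count the frequency of each value:
  6: appears 1 time(s)
  8: appears 3 time(s)
  9: appears 1 time(s)
  12: appears 1 time(s)
  19: appears 1 time(s)
Step 2: The value 8 appears most frequently (3 times).
Step 3: Mode = 8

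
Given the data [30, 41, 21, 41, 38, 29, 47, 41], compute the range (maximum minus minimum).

26

Step 1: Identify the maximum value: max = 47
Step 2: Identify the minimum value: min = 21
Step 3: Range = max - min = 47 - 21 = 26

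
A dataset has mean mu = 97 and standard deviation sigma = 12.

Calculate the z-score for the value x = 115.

1.5

Step 1: Recall the z-score formula: z = (x - mu) / sigma
Step 2: Substitute values: z = (115 - 97) / 12
Step 3: z = 18 / 12 = 1.5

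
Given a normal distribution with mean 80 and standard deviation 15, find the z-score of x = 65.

-1

Step 1: Recall the z-score formula: z = (x - mu) / sigma
Step 2: Substitute values: z = (65 - 80) / 15
Step 3: z = -15 / 15 = -1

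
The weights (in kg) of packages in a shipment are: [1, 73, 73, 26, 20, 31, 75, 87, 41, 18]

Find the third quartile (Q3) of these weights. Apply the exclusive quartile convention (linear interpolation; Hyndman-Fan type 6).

73.5

Step 1: Sort the data: [1, 18, 20, 26, 31, 41, 73, 73, 75, 87]
Step 2: n = 10
Step 3: Using the exclusive quartile method:
  Q1 = 19.5
  Q2 (median) = 36
  Q3 = 73.5
  IQR = Q3 - Q1 = 73.5 - 19.5 = 54
Step 4: Q3 = 73.5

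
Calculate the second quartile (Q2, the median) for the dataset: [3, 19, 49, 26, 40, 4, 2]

19

Step 1: Sort the data: [2, 3, 4, 19, 26, 40, 49]
Step 2: n = 7
Step 3: Q2 is the median. Since n is odd, it is the middle value at position 4: 19
Step 4: Q2 = 19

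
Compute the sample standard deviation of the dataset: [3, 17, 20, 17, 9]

7.0143

Step 1: Compute the mean: 13.2
Step 2: Sum of squared deviations from the mean: 196.8
Step 3: Sample variance = 196.8 / 4 = 49.2
Step 4: Standard deviation = sqrt(49.2) = 7.0143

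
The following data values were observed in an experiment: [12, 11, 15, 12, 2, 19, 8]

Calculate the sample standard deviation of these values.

5.3452

Step 1: Compute the mean: 11.2857
Step 2: Sum of squared deviations from the mean: 171.4286
Step 3: Sample variance = 171.4286 / 6 = 28.5714
Step 4: Standard deviation = sqrt(28.5714) = 5.3452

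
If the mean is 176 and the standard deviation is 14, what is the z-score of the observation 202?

1.8571

Step 1: Recall the z-score formula: z = (x - mu) / sigma
Step 2: Substitute values: z = (202 - 176) / 14
Step 3: z = 26 / 14 = 1.8571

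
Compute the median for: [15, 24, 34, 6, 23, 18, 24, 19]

21

Step 1: Sort the data in ascending order: [6, 15, 18, 19, 23, 24, 24, 34]
Step 2: The number of values is n = 8.
Step 3: Since n is even, the median is the average of positions 4 and 5:
  Median = (19 + 23) / 2 = 21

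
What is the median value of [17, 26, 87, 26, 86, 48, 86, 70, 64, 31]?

56

Step 1: Sort the data in ascending order: [17, 26, 26, 31, 48, 64, 70, 86, 86, 87]
Step 2: The number of values is n = 10.
Step 3: Since n is even, the median is the average of positions 5 and 6:
  Median = (48 + 64) / 2 = 56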